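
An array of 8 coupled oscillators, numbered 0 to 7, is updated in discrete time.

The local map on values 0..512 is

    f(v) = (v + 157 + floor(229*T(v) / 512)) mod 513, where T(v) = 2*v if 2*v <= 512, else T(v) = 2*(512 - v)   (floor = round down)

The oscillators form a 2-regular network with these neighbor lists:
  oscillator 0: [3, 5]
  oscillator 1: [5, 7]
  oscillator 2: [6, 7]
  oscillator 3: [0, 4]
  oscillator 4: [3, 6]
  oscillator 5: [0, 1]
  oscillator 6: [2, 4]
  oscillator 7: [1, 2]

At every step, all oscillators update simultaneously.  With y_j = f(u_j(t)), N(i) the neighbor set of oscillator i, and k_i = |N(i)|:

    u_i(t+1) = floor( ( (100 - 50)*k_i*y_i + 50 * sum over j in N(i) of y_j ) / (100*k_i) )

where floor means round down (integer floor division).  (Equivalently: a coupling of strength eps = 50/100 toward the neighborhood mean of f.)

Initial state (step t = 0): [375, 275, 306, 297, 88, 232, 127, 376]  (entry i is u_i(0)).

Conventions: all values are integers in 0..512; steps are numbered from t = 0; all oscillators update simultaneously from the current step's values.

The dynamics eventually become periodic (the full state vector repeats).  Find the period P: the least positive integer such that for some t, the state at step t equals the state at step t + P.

Answer: 16
Key observation: The state at step 16, [361, 417, 342, 219, 125, 414, 183, 429], reappears at step 32 — and no state repeats earlier — so the cycle the system enters has period 16.

Derivation:
t=0: [375, 275, 306, 297, 88, 232, 127, 376]
t=1: [124, 121, 201, 182, 294, 109, 312, 136]
t=2: [411, 387, 149, 381, 225, 375, 106, 309]
t=3: [143, 139, 342, 124, 159, 142, 305, 212]
t=4: [417, 327, 113, 416, 360, 424, 216, 162]
t=5: [145, 220, 314, 143, 119, 143, 154, 358]
t=6: [429, 171, 214, 416, 409, 336, 353, 118]
t=7: [144, 369, 154, 145, 143, 225, 118, 322]
t=8: [339, 121, 352, 429, 416, 177, 408, 214]
t=9: [228, 328, 118, 144, 145, 376, 143, 155]
t=10: [180, 215, 409, 341, 429, 123, 416, 354]
t=11: [380, 157, 143, 229, 144, 332, 145, 118]
t=12: [124, 356, 416, 181, 341, 217, 429, 410]
t=13: [334, 119, 145, 381, 230, 160, 144, 143]
t=14: [219, 412, 429, 125, 182, 359, 342, 416]
t=15: [162, 143, 144, 336, 383, 120, 231, 145]
t=16: [361, 417, 342, 219, 125, 414, 183, 429]
t=17: [120, 145, 231, 162, 336, 143, 384, 144]
t=18: [414, 429, 183, 361, 219, 417, 125, 342]
t=19: [143, 144, 384, 120, 162, 145, 336, 231]
t=20: [417, 342, 125, 414, 361, 429, 219, 183]
t=21: [145, 231, 336, 143, 120, 144, 162, 384]
t=22: [429, 183, 219, 417, 414, 342, 361, 125]
t=23: [144, 384, 162, 145, 143, 231, 120, 336]
t=24: [342, 125, 361, 429, 417, 183, 414, 219]
t=25: [231, 336, 120, 144, 145, 384, 143, 162]
t=26: [183, 219, 414, 342, 429, 125, 417, 361]
t=27: [384, 162, 143, 231, 144, 336, 145, 120]
t=28: [125, 361, 417, 183, 342, 219, 429, 414]
t=29: [336, 120, 145, 384, 231, 162, 144, 143]
t=30: [219, 414, 429, 125, 183, 361, 342, 417]
t=31: [162, 143, 144, 336, 384, 120, 231, 145]
t=32: [361, 417, 342, 219, 125, 414, 183, 429]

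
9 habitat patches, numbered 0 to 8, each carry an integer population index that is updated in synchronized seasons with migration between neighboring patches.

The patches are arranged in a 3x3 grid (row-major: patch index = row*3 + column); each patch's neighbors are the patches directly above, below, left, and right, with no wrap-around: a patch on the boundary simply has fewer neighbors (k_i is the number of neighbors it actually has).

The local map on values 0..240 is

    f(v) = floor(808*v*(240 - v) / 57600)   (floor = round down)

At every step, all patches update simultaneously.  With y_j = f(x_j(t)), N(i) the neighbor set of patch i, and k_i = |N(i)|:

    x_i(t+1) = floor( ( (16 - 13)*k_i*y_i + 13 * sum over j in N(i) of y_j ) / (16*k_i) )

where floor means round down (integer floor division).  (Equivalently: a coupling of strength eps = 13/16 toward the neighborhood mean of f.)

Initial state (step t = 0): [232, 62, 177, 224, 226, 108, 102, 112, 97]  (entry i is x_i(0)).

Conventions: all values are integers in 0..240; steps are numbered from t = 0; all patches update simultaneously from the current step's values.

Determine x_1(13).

Simulating step by step:
t=0: [232, 62, 177, 224, 226, 108, 102, 112, 97]
t=1: [87, 90, 172, 81, 130, 144, 138, 155, 198]
t=2: [184, 184, 185, 191, 189, 166, 184, 173, 174]
t=3: [138, 141, 155, 139, 149, 150, 146, 149, 165]
t=4: [195, 191, 190, 193, 192, 183, 192, 185, 186]
t=5: [127, 128, 137, 127, 135, 136, 133, 134, 143]
t=6: [201, 199, 199, 199, 199, 196, 199, 197, 197]
t=7: [113, 112, 116, 112, 116, 116, 115, 115, 118]
t=8: [201, 201, 201, 201, 201, 201, 201, 201, 201]
t=9: [109, 109, 109, 109, 109, 109, 109, 109, 109]
t=10: [200, 200, 200, 200, 200, 200, 200, 200, 200]
t=11: [112, 112, 112, 112, 112, 112, 112, 112, 112]
t=12: [201, 201, 201, 201, 201, 201, 201, 201, 201]
t=13: [109, 109, 109, 109, 109, 109, 109, 109, 109]

Answer: x_1(13) = 109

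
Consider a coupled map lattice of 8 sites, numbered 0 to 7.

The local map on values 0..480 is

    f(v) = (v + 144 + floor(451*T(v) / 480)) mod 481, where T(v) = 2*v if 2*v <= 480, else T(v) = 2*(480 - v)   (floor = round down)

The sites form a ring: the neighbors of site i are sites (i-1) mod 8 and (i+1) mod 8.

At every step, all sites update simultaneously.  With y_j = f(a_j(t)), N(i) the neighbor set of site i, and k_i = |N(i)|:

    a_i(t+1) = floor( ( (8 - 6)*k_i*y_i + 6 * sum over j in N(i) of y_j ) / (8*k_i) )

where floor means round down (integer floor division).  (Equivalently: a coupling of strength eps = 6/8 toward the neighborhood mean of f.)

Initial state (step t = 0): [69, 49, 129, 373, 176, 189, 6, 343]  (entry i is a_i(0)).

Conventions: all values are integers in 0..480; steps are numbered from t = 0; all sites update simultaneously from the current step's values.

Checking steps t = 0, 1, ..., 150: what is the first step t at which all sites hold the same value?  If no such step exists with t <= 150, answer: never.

Simulating step by step:
t=0: [69, 49, 129, 373, 176, 189, 6, 343]  (not all equal)
t=1: [291, 212, 204, 135, 208, 175, 216, 254]  (not all equal)
t=2: [307, 277, 184, 204, 146, 245, 261, 307]  (not all equal)
t=3: [304, 262, 262, 165, 245, 244, 325, 310]  (not all equal)
t=4: [309, 320, 260, 290, 270, 323, 310, 289]  (not all equal)
t=5: [295, 306, 306, 326, 303, 302, 294, 296]  (not all equal)
t=6: [300, 298, 288, 291, 290, 301, 302, 305]  (not all equal)
t=7: [299, 305, 307, 310, 305, 303, 298, 299]  (not all equal)
t=8: [299, 297, 294, 294, 295, 299, 300, 302]  (not all equal)
t=9: [301, 303, 304, 305, 304, 302, 300, 300]  (not all equal)
t=10: [299, 298, 297, 296, 297, 299, 300, 300]  (not all equal)
t=11: [302, 302, 303, 303, 303, 302, 301, 301]  (not all equal)
t=12: [299, 298, 298, 298, 298, 299, 299, 299]  (not all equal)
t=13: [302, 302, 303, 303, 302, 302, 302, 302]  (not all equal)
t=14: [299, 298, 298, 298, 298, 299, 299, 299]  (not all equal)

Answer: never
Key observation: The state at step 12 reappears at step 14 — the system is in a cycle of period 2 from step 12 on.  No step 0..14 is synchronized, and the cycle repeats forever, so no step up to 150 (or ever) has all sites equal.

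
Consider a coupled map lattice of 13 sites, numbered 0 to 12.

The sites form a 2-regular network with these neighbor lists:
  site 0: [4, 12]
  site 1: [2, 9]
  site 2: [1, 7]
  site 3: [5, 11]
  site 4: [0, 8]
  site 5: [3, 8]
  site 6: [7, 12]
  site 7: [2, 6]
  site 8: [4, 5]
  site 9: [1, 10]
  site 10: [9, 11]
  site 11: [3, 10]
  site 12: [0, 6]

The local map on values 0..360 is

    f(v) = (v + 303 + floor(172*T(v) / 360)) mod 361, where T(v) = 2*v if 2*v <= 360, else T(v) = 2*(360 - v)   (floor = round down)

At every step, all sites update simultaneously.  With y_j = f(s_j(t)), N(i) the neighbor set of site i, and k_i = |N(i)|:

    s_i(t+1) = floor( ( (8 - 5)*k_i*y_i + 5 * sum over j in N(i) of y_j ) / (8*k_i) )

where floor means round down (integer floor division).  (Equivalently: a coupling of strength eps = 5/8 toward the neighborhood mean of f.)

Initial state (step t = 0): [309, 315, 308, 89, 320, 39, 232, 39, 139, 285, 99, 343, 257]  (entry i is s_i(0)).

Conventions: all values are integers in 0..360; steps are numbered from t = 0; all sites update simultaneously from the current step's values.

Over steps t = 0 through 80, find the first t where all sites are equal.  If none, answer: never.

Simulating step by step:
t=0: [309, 315, 308, 89, 320, 39, 232, 39, 139, 285, 99, 343, 257]  (not all equal)
t=1: [298, 299, 211, 143, 272, 109, 209, 192, 179, 247, 237, 191, 297]  (not all equal)
t=2: [298, 296, 295, 223, 296, 218, 295, 294, 251, 296, 295, 271, 297]  (not all equal)
t=3: [299, 299, 299, 295, 298, 295, 299, 299, 297, 299, 298, 297, 299]  (not all equal)
t=4: [299, 299, 299, 299, 299, 299, 299, 299, 299, 299, 299, 299, 299]  (all equal)

Answer: 4
Key observation: Synchronization is absorbing here: once all sites are equal they stay equal, and step 4 is the first all-equal step.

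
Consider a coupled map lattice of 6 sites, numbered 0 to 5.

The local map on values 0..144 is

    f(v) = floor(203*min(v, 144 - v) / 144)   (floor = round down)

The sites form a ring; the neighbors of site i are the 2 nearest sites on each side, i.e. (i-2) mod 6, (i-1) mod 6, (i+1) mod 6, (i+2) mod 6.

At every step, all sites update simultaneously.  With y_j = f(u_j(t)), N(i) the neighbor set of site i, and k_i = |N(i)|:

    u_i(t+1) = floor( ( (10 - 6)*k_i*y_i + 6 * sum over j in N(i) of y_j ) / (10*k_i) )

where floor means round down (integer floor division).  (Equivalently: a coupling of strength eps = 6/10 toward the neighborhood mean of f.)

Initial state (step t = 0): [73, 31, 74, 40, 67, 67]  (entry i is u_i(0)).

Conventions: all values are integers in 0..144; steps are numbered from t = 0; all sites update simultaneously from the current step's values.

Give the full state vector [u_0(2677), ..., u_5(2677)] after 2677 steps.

Simulating step by step:
t=0: [73, 31, 74, 40, 67, 67]
t=1: [89, 69, 83, 71, 89, 81]
t=2: [82, 91, 86, 92, 83, 87]
t=3: [82, 77, 80, 77, 82, 79]
t=4: [89, 91, 90, 91, 89, 90]
t=5: [76, 75, 75, 75, 76, 75]
t=6: [95, 96, 96, 96, 95, 96]
t=7: [68, 67, 67, 67, 68, 67]
t=8: [94, 94, 94, 94, 94, 94]
t=9: [70, 70, 70, 70, 70, 70]
t=10: [98, 98, 98, 98, 98, 98]
t=11: [64, 64, 64, 64, 64, 64]
t=12: [90, 90, 90, 90, 90, 90]
t=13: [76, 76, 76, 76, 76, 76]
t=14: [95, 95, 95, 95, 95, 95]
t=15: [69, 69, 69, 69, 69, 69]
t=16: [97, 97, 97, 97, 97, 97]
t=17: [66, 66, 66, 66, 66, 66]
t=18: [93, 93, 93, 93, 93, 93]
t=19: [71, 71, 71, 71, 71, 71]
t=20: [100, 100, 100, 100, 100, 100]
t=21: [62, 62, 62, 62, 62, 62]
t=22: [87, 87, 87, 87, 87, 87]
t=23: [80, 80, 80, 80, 80, 80]
t=24: [90, 90, 90, 90, 90, 90]

Answer: [76, 76, 76, 76, 76, 76]
Key observation: The state at step 12, [90, 90, 90, 90, 90, 90], reappears at step 24: the system is in a cycle of period 12 from step 12 on.  Therefore the state at step 2677 equals the state at step 12 + ((2677 - 12) mod 12) = 13, which is [76, 76, 76, 76, 76, 76].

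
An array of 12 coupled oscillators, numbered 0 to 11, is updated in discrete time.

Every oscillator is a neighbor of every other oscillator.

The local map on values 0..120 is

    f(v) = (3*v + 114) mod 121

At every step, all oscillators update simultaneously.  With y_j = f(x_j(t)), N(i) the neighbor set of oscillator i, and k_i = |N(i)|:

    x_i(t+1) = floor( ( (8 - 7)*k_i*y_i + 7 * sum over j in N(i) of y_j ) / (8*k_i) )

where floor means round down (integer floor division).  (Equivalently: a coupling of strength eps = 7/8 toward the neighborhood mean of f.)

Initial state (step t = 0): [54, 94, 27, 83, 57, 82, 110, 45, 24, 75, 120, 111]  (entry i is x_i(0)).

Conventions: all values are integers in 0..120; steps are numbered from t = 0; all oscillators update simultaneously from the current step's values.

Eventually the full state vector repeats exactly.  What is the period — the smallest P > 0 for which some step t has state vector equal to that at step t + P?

Simulating step by step:
t=0: [54, 94, 27, 83, 57, 82, 110, 45, 24, 75, 120, 111]
t=1: [60, 60, 62, 59, 61, 64, 63, 59, 62, 63, 64, 63]
t=2: [56, 56, 57, 56, 56, 57, 57, 56, 57, 57, 57, 57]
t=3: [41, 41, 41, 41, 41, 41, 41, 41, 41, 41, 41, 41]
t=4: [116, 116, 116, 116, 116, 116, 116, 116, 116, 116, 116, 116]
t=5: [99, 99, 99, 99, 99, 99, 99, 99, 99, 99, 99, 99]
t=6: [48, 48, 48, 48, 48, 48, 48, 48, 48, 48, 48, 48]
t=7: [16, 16, 16, 16, 16, 16, 16, 16, 16, 16, 16, 16]
t=8: [41, 41, 41, 41, 41, 41, 41, 41, 41, 41, 41, 41]

Answer: 5
Key observation: The state at step 3, [41, 41, 41, 41, 41, 41, 41, 41, 41, 41, 41, 41], reappears at step 8 — and no state repeats earlier — so the cycle the system enters has period 5.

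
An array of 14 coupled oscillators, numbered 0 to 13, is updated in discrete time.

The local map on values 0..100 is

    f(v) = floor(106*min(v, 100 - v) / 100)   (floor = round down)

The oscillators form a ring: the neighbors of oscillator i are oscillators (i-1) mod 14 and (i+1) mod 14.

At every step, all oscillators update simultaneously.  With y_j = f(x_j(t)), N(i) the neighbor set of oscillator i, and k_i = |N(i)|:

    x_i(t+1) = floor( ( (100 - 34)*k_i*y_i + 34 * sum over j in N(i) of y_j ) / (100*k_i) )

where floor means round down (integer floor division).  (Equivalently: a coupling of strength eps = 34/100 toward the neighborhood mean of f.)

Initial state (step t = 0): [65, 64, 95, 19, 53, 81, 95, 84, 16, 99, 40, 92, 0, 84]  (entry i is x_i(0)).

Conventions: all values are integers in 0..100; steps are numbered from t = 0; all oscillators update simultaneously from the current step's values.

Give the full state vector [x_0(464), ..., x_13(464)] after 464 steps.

Answer: [25, 28, 29, 29, 28, 24, 16, 12, 12, 12, 12, 13, 15, 20]
Key observation: The state at step 11, [25, 28, 29, 29, 28, 24, 16, 12, 12, 12, 12, 13, 15, 20], reappears at step 12: the system is in a cycle of period 1 from step 11 on.  Therefore the state at step 464 equals the state at step 11 + ((464 - 11) mod 1) = 11, which is [25, 28, 29, 29, 28, 24, 16, 12, 12, 12, 12, 13, 15, 20].

Derivation:
t=0: [65, 64, 95, 19, 53, 81, 95, 84, 16, 99, 40, 92, 0, 84]
t=1: [33, 32, 13, 22, 39, 22, 9, 14, 13, 10, 29, 12, 4, 16]
t=2: [30, 29, 18, 24, 34, 23, 12, 12, 12, 13, 23, 13, 7, 17]
t=3: [28, 28, 21, 25, 32, 24, 14, 12, 12, 14, 20, 13, 9, 18]
t=4: [27, 27, 23, 26, 30, 24, 15, 12, 12, 14, 18, 13, 11, 19]
t=5: [26, 27, 25, 27, 29, 24, 16, 12, 12, 14, 17, 13, 12, 19]
t=6: [25, 27, 26, 28, 28, 24, 16, 12, 12, 14, 16, 13, 13, 19]
t=7: [25, 27, 27, 28, 28, 24, 16, 12, 12, 14, 15, 13, 14, 19]
t=8: [25, 27, 28, 28, 28, 24, 16, 12, 12, 13, 14, 13, 14, 20]
t=9: [25, 27, 28, 29, 28, 24, 16, 12, 12, 13, 13, 13, 15, 20]
t=10: [25, 27, 29, 29, 28, 24, 16, 12, 12, 12, 13, 13, 15, 20]
t=11: [25, 28, 29, 29, 28, 24, 16, 12, 12, 12, 12, 13, 15, 20]
t=12: [25, 28, 29, 29, 28, 24, 16, 12, 12, 12, 12, 13, 15, 20]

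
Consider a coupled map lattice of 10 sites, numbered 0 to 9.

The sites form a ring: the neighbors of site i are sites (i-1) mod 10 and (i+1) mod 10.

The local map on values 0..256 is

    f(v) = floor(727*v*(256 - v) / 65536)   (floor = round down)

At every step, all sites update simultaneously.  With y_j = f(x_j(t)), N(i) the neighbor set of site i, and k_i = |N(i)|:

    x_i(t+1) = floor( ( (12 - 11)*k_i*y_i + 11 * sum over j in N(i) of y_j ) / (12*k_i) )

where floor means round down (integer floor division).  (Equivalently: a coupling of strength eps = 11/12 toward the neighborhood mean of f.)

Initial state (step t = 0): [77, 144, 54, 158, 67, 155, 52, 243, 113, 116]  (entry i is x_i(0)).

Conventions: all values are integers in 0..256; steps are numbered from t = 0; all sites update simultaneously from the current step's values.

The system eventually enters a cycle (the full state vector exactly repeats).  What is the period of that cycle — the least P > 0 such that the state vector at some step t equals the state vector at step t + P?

Answer: 2
Key observation: The state at step 9, [164, 164, 164, 164, 164, 164, 164, 164, 164, 164], reappears at step 11 — and no state repeats earlier — so the cycle the system enters has period 2.

Derivation:
t=0: [77, 144, 54, 158, 67, 155, 52, 243, 113, 116]
t=1: [176, 139, 170, 133, 169, 132, 105, 138, 113, 166]
t=2: [171, 160, 178, 164, 179, 170, 180, 177, 173, 167]
t=3: [166, 158, 167, 154, 163, 152, 157, 155, 159, 160]
t=4: [170, 165, 171, 166, 173, 170, 173, 171, 171, 168]
t=5: [164, 161, 165, 160, 163, 159, 161, 160, 162, 161]
t=6: [168, 166, 169, 167, 170, 168, 170, 168, 169, 167]
t=7: [164, 163, 164, 162, 163, 162, 163, 162, 163, 163]
t=8: [167, 167, 167, 167, 168, 168, 168, 168, 168, 167]
t=9: [164, 164, 164, 164, 164, 164, 164, 164, 164, 164]
t=10: [167, 167, 167, 167, 167, 167, 167, 167, 167, 167]
t=11: [164, 164, 164, 164, 164, 164, 164, 164, 164, 164]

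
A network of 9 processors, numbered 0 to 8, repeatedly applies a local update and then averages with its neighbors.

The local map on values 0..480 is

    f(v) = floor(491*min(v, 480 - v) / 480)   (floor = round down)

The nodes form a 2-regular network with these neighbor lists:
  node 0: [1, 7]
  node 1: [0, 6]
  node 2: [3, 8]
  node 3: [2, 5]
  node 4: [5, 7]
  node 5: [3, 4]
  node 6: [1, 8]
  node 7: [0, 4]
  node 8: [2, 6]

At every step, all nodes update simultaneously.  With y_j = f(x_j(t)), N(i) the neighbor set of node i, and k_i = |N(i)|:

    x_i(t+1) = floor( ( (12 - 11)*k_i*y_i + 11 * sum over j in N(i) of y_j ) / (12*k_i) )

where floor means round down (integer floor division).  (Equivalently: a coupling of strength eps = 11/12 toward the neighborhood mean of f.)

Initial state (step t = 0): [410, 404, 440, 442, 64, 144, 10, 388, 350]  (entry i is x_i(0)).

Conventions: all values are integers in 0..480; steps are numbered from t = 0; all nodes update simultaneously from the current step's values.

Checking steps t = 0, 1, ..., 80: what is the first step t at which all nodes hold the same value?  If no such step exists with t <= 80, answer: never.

Answer: 18
Key observation: Synchronization is absorbing here: once all nodes are equal they stay equal, and step 18 is the first all-equal step.

Derivation:
t=0: [410, 404, 440, 442, 64, 144, 10, 388, 350]  (not all equal)
t=1: [84, 43, 81, 88, 115, 59, 96, 70, 33]  (not all equal)
t=2: [59, 87, 63, 72, 69, 99, 43, 98, 85]  (not all equal)
t=3: [91, 54, 78, 81, 97, 73, 83, 67, 56]  (not all equal)
t=4: [64, 85, 70, 76, 73, 89, 58, 93, 79]  (not all equal)
t=5: [88, 64, 77, 80, 91, 76, 81, 71, 66]  (not all equal)
t=6: [70, 84, 74, 77, 76, 86, 67, 89, 78]  (not all equal)
t=7: [86, 70, 78, 80, 88, 78, 80, 75, 72]  (not all equal)
t=8: [74, 82, 77, 79, 78, 84, 72, 87, 79]  (not all equal)
t=9: [84, 74, 79, 81, 85, 79, 80, 77, 75]  (not all equal)
t=10: [77, 82, 79, 80, 79, 83, 75, 84, 80]  (not all equal)
t=11: [83, 77, 80, 81, 84, 80, 81, 79, 78]  (not all equal)
t=12: [79, 82, 80, 81, 80, 83, 78, 84, 81]  (not all equal)
t=13: [83, 79, 81, 82, 84, 81, 82, 80, 80]  (not all equal)
t=14: [80, 83, 82, 82, 81, 83, 80, 84, 82]  (not all equal)
t=15: [84, 81, 83, 83, 84, 82, 83, 81, 82]  (not all equal)
t=16: [82, 84, 83, 83, 82, 84, 82, 84, 83]  (not all equal)
t=17: [84, 83, 84, 84, 84, 83, 84, 83, 83]  (not all equal)
t=18: [84, 84, 84, 84, 84, 84, 84, 84, 84]  (all equal)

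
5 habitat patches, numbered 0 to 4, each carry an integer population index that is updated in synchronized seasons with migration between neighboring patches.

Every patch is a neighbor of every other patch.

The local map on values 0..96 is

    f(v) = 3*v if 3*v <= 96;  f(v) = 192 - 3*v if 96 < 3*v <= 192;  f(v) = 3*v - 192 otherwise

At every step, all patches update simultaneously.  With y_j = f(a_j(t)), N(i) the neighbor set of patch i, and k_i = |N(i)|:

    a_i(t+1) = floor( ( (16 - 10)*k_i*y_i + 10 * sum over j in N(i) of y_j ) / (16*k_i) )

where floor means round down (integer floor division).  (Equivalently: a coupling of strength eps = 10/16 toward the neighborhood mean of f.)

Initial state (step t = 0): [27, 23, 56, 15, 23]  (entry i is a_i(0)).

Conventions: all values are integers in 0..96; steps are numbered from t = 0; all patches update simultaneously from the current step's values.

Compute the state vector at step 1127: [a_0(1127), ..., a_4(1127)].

Simulating step by step:
t=0: [27, 23, 56, 15, 23]
t=1: [62, 60, 50, 54, 60]
t=2: [17, 18, 25, 22, 18]
t=3: [58, 58, 63, 61, 58]
t=4: [14, 14, 10, 12, 14]
t=5: [39, 39, 36, 37, 39]
t=6: [77, 77, 79, 78, 77]
t=7: [40, 40, 41, 41, 40]
t=8: [71, 71, 70, 70, 71]
t=9: [20, 20, 19, 19, 20]
t=10: [59, 59, 58, 58, 59]
t=11: [15, 15, 16, 16, 15]
t=12: [45, 45, 46, 46, 45]
t=13: [56, 56, 55, 55, 56]
t=14: [24, 24, 25, 25, 24]
t=15: [72, 72, 73, 73, 72]
t=16: [24, 24, 25, 25, 24]

Answer: [72, 72, 73, 73, 72]
Key observation: The state at step 14, [24, 24, 25, 25, 24], reappears at step 16: the system is in a cycle of period 2 from step 14 on.  Therefore the state at step 1127 equals the state at step 14 + ((1127 - 14) mod 2) = 15, which is [72, 72, 73, 73, 72].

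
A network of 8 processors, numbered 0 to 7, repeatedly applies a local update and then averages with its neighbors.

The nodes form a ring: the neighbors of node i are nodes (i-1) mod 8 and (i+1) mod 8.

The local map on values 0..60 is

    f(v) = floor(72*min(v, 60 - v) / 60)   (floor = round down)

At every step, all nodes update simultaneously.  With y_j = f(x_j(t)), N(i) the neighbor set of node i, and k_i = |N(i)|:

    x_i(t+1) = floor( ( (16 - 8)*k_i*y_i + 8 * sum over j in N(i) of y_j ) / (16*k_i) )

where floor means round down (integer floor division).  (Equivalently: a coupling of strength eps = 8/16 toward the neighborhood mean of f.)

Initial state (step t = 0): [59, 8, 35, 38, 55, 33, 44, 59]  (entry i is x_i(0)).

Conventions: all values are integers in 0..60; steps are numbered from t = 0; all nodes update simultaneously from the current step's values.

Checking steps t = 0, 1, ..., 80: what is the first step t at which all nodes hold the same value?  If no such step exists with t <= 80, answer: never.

Answer: 10
Key observation: Synchronization is absorbing here: once all nodes are equal they stay equal, and step 10 is the first all-equal step.

Derivation:
t=0: [59, 8, 35, 38, 55, 33, 44, 59]  (not all equal)
t=1: [3, 12, 23, 22, 17, 22, 17, 5]  (not all equal)
t=2: [6, 14, 23, 24, 23, 23, 18, 8]  (not all equal)
t=3: [9, 16, 24, 27, 27, 25, 19, 11]  (not all equal)
t=4: [13, 19, 26, 31, 31, 28, 21, 14]  (not all equal)
t=5: [17, 22, 29, 33, 33, 31, 24, 18]  (not all equal)
t=6: [21, 26, 31, 32, 32, 32, 27, 22]  (not all equal)
t=7: [26, 30, 33, 33, 33, 32, 30, 27]  (not all equal)
t=8: [32, 33, 33, 32, 32, 33, 34, 32]  (not all equal)
t=9: [32, 32, 32, 32, 32, 32, 31, 32]  (not all equal)
t=10: [33, 33, 33, 33, 33, 33, 33, 33]  (all equal)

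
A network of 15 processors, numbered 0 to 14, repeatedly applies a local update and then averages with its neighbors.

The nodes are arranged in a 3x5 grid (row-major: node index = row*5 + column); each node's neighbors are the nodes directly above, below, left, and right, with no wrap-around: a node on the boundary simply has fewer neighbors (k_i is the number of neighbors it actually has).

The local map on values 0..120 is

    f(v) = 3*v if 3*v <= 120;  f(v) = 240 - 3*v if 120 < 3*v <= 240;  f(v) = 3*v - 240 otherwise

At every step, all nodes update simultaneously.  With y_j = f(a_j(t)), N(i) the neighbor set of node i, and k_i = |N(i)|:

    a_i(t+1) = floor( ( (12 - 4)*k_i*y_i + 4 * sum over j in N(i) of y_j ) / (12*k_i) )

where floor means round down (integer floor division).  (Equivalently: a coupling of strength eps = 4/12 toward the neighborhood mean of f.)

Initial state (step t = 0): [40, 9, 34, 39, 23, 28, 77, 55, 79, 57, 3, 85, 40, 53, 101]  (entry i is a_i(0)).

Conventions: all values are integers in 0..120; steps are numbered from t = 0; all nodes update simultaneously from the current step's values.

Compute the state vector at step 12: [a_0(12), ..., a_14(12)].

Answer: [28, 36, 35, 102, 108, 62, 91, 27, 71, 83, 30, 54, 33, 29, 43]

Derivation:
t=0: [40, 9, 34, 39, 23, 28, 77, 55, 79, 57, 3, 85, 40, 53, 101]
t=1: [98, 43, 92, 97, 77, 71, 22, 69, 30, 61, 22, 25, 99, 74, 67]
t=2: [59, 91, 45, 49, 24, 38, 64, 42, 73, 53, 61, 71, 52, 32, 38]
t=3: [66, 46, 96, 84, 77, 94, 56, 97, 46, 77, 61, 39, 82, 88, 105]
t=4: [52, 86, 50, 25, 9, 47, 74, 53, 76, 26, 64, 93, 25, 36, 55]
t=5: [75, 33, 79, 64, 43, 82, 31, 70, 36, 64, 55, 41, 75, 90, 81]
t=6: [27, 78, 21, 56, 90, 24, 83, 38, 85, 56, 70, 98, 29, 34, 15]
t=7: [67, 21, 63, 60, 44, 61, 26, 90, 40, 58, 41, 50, 88, 84, 59]
t=8: [46, 60, 51, 71, 93, 64, 72, 42, 94, 76, 102, 84, 30, 31, 55]
t=9: [86, 63, 80, 36, 32, 53, 35, 96, 48, 25, 54, 28, 84, 85, 67]
t=10: [34, 47, 23, 93, 94, 76, 92, 49, 84, 75, 79, 77, 24, 26, 41]
t=11: [86, 89, 71, 39, 37, 23, 41, 77, 26, 29, 5, 18, 68, 74, 93]
t=12: [28, 36, 35, 102, 108, 62, 91, 27, 71, 83, 30, 54, 33, 29, 43]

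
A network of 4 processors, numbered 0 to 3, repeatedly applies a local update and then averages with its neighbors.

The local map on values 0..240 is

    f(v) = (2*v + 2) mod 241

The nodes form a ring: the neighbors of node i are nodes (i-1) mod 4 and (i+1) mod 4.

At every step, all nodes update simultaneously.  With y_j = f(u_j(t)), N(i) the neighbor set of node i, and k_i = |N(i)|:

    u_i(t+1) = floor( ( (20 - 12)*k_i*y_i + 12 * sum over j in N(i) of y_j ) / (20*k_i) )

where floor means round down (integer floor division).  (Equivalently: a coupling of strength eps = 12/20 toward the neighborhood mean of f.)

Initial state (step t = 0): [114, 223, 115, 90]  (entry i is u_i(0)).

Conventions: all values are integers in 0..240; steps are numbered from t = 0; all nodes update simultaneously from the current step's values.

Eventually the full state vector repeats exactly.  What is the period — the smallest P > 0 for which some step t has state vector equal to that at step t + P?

Answer: 24
Key observation: The state at step 11, [208, 208, 208, 208], reappears at step 35 — and no state repeats earlier — so the cycle the system enters has period 24.

Derivation:
t=0: [114, 223, 115, 90]
t=1: [208, 221, 209, 211]
t=2: [186, 188, 187, 180]
t=3: [130, 135, 131, 128]
t=4: [22, 25, 23, 20]
t=5: [46, 49, 47, 45]
t=6: [95, 97, 96, 93]
t=7: [192, 194, 192, 191]
t=8: [145, 146, 145, 144]
t=9: [51, 51, 51, 50]
t=10: [103, 104, 103, 103]
t=11: [208, 208, 208, 208]
t=12: [177, 177, 177, 177]
t=13: [115, 115, 115, 115]
t=14: [232, 232, 232, 232]
t=15: [225, 225, 225, 225]
t=16: [211, 211, 211, 211]
t=17: [183, 183, 183, 183]
t=18: [127, 127, 127, 127]
t=19: [15, 15, 15, 15]
t=20: [32, 32, 32, 32]
t=21: [66, 66, 66, 66]
t=22: [134, 134, 134, 134]
t=23: [29, 29, 29, 29]
t=24: [60, 60, 60, 60]
t=25: [122, 122, 122, 122]
t=26: [5, 5, 5, 5]
t=27: [12, 12, 12, 12]
t=28: [26, 26, 26, 26]
t=29: [54, 54, 54, 54]
t=30: [110, 110, 110, 110]
t=31: [222, 222, 222, 222]
t=32: [205, 205, 205, 205]
t=33: [171, 171, 171, 171]
t=34: [103, 103, 103, 103]
t=35: [208, 208, 208, 208]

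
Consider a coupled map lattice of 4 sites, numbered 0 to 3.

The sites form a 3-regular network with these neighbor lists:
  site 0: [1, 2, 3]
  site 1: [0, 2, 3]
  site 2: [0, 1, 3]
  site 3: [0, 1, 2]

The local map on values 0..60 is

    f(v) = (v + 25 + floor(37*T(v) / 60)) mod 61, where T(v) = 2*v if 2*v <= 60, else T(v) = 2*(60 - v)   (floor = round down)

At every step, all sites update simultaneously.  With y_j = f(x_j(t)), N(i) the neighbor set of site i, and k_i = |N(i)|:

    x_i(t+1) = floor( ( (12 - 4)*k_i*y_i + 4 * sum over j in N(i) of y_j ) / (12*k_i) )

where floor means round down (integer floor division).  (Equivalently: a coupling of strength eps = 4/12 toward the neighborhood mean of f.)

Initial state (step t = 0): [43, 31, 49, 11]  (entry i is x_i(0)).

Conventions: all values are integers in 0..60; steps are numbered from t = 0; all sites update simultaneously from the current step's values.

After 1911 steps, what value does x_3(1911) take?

Answer: x_3(1911) = 29
Key observation: The state at step 7, [25, 25, 25, 25], reappears at step 17: the system is in a cycle of period 10 from step 7 on.  Therefore the state at step 1911 equals the state at step 7 + ((1911 - 7) mod 10) = 11, which is [29, 29, 29, 29].

Derivation:
t=0: [43, 31, 49, 11]
t=1: [29, 31, 29, 41]
t=2: [28, 29, 28, 28]
t=3: [26, 27, 26, 26]
t=4: [22, 23, 22, 22]
t=5: [13, 14, 13, 13]
t=6: [54, 55, 54, 54]
t=7: [25, 25, 25, 25]
t=8: [19, 19, 19, 19]
t=9: [6, 6, 6, 6]
t=10: [38, 38, 38, 38]
t=11: [29, 29, 29, 29]
t=12: [28, 28, 28, 28]
t=13: [26, 26, 26, 26]
t=14: [22, 22, 22, 22]
t=15: [13, 13, 13, 13]
t=16: [54, 54, 54, 54]
t=17: [25, 25, 25, 25]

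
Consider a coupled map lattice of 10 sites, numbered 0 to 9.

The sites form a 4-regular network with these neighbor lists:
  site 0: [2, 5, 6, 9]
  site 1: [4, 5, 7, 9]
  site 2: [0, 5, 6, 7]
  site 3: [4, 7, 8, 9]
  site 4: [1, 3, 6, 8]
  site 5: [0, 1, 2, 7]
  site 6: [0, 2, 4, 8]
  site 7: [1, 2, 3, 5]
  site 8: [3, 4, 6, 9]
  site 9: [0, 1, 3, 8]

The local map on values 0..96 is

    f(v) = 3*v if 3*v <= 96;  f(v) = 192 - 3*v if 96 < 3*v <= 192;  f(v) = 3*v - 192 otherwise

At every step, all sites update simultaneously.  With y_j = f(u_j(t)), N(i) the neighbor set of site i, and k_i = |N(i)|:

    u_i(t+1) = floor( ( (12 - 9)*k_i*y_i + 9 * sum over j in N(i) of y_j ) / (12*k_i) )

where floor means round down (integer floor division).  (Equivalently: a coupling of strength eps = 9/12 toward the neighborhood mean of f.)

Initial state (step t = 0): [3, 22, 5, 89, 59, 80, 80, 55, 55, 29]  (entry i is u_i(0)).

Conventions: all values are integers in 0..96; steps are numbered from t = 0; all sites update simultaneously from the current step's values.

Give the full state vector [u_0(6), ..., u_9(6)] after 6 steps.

Answer: [68, 62, 77, 40, 43, 78, 57, 68, 35, 50]

Derivation:
t=0: [3, 22, 5, 89, 59, 80, 80, 55, 55, 29]
t=1: [39, 49, 28, 48, 44, 33, 24, 45, 48, 54]
t=2: [71, 56, 76, 48, 54, 72, 68, 64, 51, 48]
t=3: [27, 25, 19, 33, 30, 21, 26, 24, 35, 36]
t=4: [73, 76, 69, 85, 84, 69, 78, 72, 86, 84]
t=5: [31, 38, 24, 55, 53, 22, 42, 30, 58, 51]
t=6: [68, 62, 77, 40, 43, 78, 57, 68, 35, 50]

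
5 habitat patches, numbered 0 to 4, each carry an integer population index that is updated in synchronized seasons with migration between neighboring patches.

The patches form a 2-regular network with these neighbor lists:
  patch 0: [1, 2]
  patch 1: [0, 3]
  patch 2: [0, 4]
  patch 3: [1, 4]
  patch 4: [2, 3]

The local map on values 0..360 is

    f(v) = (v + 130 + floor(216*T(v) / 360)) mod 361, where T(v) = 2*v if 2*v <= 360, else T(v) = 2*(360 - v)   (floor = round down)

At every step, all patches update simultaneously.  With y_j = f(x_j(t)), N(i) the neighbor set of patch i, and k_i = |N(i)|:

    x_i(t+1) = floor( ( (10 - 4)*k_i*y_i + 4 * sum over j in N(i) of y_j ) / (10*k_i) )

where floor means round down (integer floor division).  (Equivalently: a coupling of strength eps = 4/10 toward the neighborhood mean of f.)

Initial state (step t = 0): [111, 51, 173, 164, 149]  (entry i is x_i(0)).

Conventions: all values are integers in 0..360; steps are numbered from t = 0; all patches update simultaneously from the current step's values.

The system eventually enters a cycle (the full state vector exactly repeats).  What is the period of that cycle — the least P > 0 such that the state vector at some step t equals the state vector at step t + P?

Simulating step by step:
t=0: [111, 51, 173, 164, 149]
t=1: [86, 173, 111, 145, 113]
t=2: [223, 170, 75, 86, 30]
t=3: [181, 180, 247, 259, 240]
t=4: [161, 161, 154, 153, 151]
t=5: [119, 119, 109, 107, 103]
t=6: [25, 24, 82, 79, 216]
t=7: [209, 206, 254, 249, 216]
t=8: [157, 157, 153, 153, 154]
t=9: [112, 112, 107, 107, 106]
t=10: [12, 12, 5, 5, 2]
t=11: [153, 153, 142, 142, 136]
t=12: [100, 100, 83, 83, 73]
t=13: [342, 342, 315, 315, 298]
t=14: [133, 133, 137, 137, 139]
t=15: [62, 62, 69, 69, 72]
t=16: [269, 269, 279, 279, 285]
t=17: [146, 146, 145, 145, 144]
t=18: [89, 89, 87, 87, 86]
t=19: [324, 324, 321, 321, 319]
t=20: [136, 136, 136, 136, 136]
t=21: [68, 68, 68, 68, 68]
t=22: [279, 279, 279, 279, 279]
t=23: [145, 145, 145, 145, 145]
t=24: [88, 88, 88, 88, 88]
t=25: [323, 323, 323, 323, 323]
t=26: [136, 136, 136, 136, 136]

Answer: 6
Key observation: The state at step 20, [136, 136, 136, 136, 136], reappears at step 26 — and no state repeats earlier — so the cycle the system enters has period 6.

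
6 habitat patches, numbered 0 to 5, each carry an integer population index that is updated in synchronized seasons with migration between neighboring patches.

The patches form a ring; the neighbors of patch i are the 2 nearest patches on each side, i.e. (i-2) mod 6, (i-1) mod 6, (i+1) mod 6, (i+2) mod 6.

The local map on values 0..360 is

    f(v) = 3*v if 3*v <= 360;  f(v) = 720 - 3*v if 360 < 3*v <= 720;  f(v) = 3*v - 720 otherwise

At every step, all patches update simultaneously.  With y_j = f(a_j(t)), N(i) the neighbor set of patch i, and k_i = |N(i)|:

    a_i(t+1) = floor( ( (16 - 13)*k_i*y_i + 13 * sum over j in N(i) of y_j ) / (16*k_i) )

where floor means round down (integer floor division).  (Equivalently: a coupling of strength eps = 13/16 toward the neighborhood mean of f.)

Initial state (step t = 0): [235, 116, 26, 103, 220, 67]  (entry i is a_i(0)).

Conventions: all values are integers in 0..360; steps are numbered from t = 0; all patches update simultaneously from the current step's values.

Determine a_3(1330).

Answer: a_3(1330) = 144
Key observation: The state at step 11, [288, 288, 288, 288, 288, 288], reappears at step 13: the system is in a cycle of period 2 from step 11 on.  Therefore the state at step 1330 equals the state at step 11 + ((1330 - 11) mod 2) = 12, which is [144, 144, 144, 144, 144, 144].

Derivation:
t=0: [235, 116, 26, 103, 220, 67]
t=1: [142, 187, 163, 197, 133, 186]
t=2: [232, 195, 226, 201, 225, 213]
t=3: [66, 78, 73, 83, 62, 80]
t=4: [215, 227, 217, 225, 218, 221]
t=5: [60, 57, 58, 55, 62, 56]
t=6: [175, 171, 175, 172, 174, 174]
t=7: [198, 199, 199, 200, 198, 200]
t=8: [123, 122, 123, 122, 122, 123]
t=9: [352, 352, 352, 352, 352, 352]
t=10: [336, 336, 336, 336, 336, 336]
t=11: [288, 288, 288, 288, 288, 288]
t=12: [144, 144, 144, 144, 144, 144]
t=13: [288, 288, 288, 288, 288, 288]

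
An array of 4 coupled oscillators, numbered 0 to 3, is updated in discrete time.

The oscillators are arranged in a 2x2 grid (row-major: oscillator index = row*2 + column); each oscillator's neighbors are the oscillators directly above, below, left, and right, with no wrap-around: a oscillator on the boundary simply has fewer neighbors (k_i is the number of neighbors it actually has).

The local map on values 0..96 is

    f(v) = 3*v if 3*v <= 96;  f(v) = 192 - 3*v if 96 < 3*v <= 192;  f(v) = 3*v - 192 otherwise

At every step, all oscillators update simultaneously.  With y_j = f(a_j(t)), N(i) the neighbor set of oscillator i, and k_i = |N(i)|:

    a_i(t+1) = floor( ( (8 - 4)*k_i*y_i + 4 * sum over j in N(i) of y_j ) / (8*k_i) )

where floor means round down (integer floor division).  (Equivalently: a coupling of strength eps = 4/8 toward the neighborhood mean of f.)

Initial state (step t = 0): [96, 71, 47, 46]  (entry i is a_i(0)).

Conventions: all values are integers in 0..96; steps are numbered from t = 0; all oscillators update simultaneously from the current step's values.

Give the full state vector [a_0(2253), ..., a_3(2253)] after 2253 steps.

Simulating step by step:
t=0: [96, 71, 47, 46]
t=1: [66, 48, 63, 45]
t=2: [15, 39, 17, 41]
t=3: [54, 66, 54, 66]
t=4: [24, 12, 24, 12]
t=5: [63, 45, 63, 45]
t=6: [16, 43, 16, 43]
t=7: [51, 59, 51, 59]
t=8: [33, 21, 33, 21]
t=9: [85, 70, 85, 70]
t=10: [51, 29, 51, 29]
t=11: [51, 75, 51, 75]
t=12: [37, 34, 37, 34]
t=13: [83, 87, 83, 87]
t=14: [60, 66, 60, 66]
t=15: [10, 7, 10, 7]
t=16: [27, 23, 27, 23]
t=17: [78, 72, 78, 72]
t=18: [37, 28, 37, 28]
t=19: [81, 83, 81, 83]
t=20: [52, 55, 52, 55]
t=21: [33, 29, 33, 29]
t=22: [91, 88, 91, 88]
t=23: [78, 74, 78, 74]
t=24: [39, 33, 39, 33]
t=25: [79, 88, 79, 88]
t=26: [51, 65, 51, 65]
t=27: [30, 12, 30, 12]
t=28: [76, 49, 76, 49]
t=29: [38, 42, 38, 42]
t=30: [75, 69, 75, 69]
t=31: [28, 19, 28, 19]
t=32: [77, 63, 77, 63]
t=33: [30, 12, 30, 12]

Answer: [30, 12, 30, 12]
Key observation: The state at step 27, [30, 12, 30, 12], reappears at step 33: the system is in a cycle of period 6 from step 27 on.  Therefore the state at step 2253 equals the state at step 27 + ((2253 - 27) mod 6) = 27, which is [30, 12, 30, 12].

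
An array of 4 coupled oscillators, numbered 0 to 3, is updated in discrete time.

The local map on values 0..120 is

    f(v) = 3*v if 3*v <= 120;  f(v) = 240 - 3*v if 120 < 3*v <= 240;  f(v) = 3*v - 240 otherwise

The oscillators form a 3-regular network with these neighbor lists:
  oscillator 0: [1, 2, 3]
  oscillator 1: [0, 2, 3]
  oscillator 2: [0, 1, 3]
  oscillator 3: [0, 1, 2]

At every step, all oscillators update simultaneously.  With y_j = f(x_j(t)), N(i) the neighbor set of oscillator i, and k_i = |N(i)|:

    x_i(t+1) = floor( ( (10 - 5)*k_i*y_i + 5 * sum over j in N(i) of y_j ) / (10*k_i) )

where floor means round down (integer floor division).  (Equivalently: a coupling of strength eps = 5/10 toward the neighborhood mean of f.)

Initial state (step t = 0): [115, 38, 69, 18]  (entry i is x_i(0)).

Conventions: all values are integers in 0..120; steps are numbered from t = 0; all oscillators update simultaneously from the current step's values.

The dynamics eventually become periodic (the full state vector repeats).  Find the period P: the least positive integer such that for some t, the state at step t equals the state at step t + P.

Simulating step by step:
t=0: [115, 38, 69, 18]
t=1: [86, 89, 62, 69]
t=2: [28, 31, 40, 33]
t=3: [94, 97, 106, 99]
t=4: [52, 55, 64, 57]
t=5: [74, 71, 62, 69]
t=6: [28, 31, 40, 33]

Answer: 4
Key observation: The state at step 2, [28, 31, 40, 33], reappears at step 6 — and no state repeats earlier — so the cycle the system enters has period 4.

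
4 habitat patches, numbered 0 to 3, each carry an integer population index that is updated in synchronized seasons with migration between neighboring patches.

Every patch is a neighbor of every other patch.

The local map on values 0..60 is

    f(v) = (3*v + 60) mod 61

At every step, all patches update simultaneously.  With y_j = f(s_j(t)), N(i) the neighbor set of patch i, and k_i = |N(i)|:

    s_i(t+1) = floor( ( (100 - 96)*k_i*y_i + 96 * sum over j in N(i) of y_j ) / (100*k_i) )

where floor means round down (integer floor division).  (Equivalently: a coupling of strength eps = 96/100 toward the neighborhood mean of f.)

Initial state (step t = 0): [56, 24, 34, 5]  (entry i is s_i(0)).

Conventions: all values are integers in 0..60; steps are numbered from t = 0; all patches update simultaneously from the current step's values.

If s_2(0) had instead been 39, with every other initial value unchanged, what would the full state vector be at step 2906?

Simulating step by step:
t=0: [56, 24, 39, 5]
t=1: [27, 36, 24, 35]
t=2: [32, 24, 34, 25]
t=3: [21, 28, 19, 27]
t=4: [31, 25, 15, 26]
t=5: [24, 29, 20, 28]
t=6: [34, 30, 20, 30]
t=7: [38, 41, 33, 41]
t=8: [13, 28, 18, 28]
t=9: [32, 37, 28, 37]
t=10: [39, 35, 43, 35]
t=11: [31, 35, 45, 35]
t=12: [32, 29, 37, 29]
t=13: [33, 35, 28, 35]
t=14: [36, 34, 40, 34]
t=15: [46, 47, 42, 47]
t=16: [13, 12, 16, 12]
t=17: [38, 39, 36, 39]
t=18: [52, 51, 53, 51]
t=19: [32, 32, 31, 32]
t=20: [33, 33, 33, 33]
t=21: [37, 37, 37, 37]
t=22: [49, 49, 49, 49]
t=23: [24, 24, 24, 24]
t=24: [10, 10, 10, 10]
t=25: [29, 29, 29, 29]
t=26: [25, 25, 25, 25]
t=27: [13, 13, 13, 13]
t=28: [38, 38, 38, 38]
t=29: [52, 52, 52, 52]
t=30: [33, 33, 33, 33]

Answer: [25, 25, 25, 25]
Key observation: The state at step 20, [33, 33, 33, 33], reappears at step 30: the system is in a cycle of period 10 from step 20 on.  Therefore the state at step 2906 equals the state at step 20 + ((2906 - 20) mod 10) = 26, which is [25, 25, 25, 25].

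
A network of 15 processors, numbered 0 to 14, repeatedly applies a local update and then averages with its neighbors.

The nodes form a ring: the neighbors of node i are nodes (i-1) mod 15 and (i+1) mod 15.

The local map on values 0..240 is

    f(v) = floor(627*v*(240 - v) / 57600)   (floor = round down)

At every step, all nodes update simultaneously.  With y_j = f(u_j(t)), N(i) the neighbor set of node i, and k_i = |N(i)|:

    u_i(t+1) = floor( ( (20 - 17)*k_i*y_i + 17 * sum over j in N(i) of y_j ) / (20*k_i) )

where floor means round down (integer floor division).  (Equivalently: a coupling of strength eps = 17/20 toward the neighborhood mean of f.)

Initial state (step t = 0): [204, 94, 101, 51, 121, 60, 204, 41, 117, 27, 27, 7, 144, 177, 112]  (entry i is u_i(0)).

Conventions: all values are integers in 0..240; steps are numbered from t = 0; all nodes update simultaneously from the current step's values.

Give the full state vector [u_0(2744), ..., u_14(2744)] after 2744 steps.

Answer: [148, 148, 148, 148, 148, 148, 148, 148, 148, 148, 148, 148, 148, 148, 148]
Key observation: The state at step 8, [148, 148, 148, 148, 148, 148, 148, 148, 148, 148, 148, 148, 148, 148, 148], reappears at step 9: the system is in a cycle of period 1 from step 8 on.  Therefore the state at step 2744 equals the state at step 8 + ((2744 - 8) mod 1) = 8, which is [148, 148, 148, 148, 148, 148, 148, 148, 148, 148, 148, 148, 148, 148, 148].

Derivation:
t=0: [204, 94, 101, 51, 121, 60, 204, 41, 117, 27, 27, 7, 144, 177, 112]
t=1: [141, 120, 130, 146, 117, 117, 98, 113, 87, 101, 42, 92, 81, 148, 108]
t=2: [154, 153, 152, 154, 153, 153, 155, 148, 152, 122, 141, 119, 146, 147, 150]
t=3: [144, 144, 144, 144, 144, 143, 145, 144, 150, 149, 155, 150, 151, 147, 146]
t=4: [149, 150, 150, 150, 150, 149, 149, 147, 148, 144, 145, 144, 146, 147, 149]
t=5: [146, 146, 146, 146, 146, 146, 147, 147, 148, 148, 149, 149, 149, 148, 147]
t=6: [148, 149, 149, 149, 149, 148, 148, 148, 148, 147, 147, 147, 147, 147, 148]
t=7: [147, 147, 147, 147, 147, 147, 148, 148, 148, 148, 148, 148, 148, 148, 148]
t=8: [148, 148, 148, 148, 148, 148, 148, 148, 148, 148, 148, 148, 148, 148, 148]
t=9: [148, 148, 148, 148, 148, 148, 148, 148, 148, 148, 148, 148, 148, 148, 148]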